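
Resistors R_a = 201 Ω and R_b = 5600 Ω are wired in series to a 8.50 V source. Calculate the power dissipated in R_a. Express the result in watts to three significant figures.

Series elements share the same current, so find I first, then use P = I²R.
R_total = 201 + 5600 = 5801 Ω
I = V / R_total = 8.50 / 5801 = 0.001465 A
P_R_a = I² × R_a = (0.001465)² × 201 = 0.0004315 W

0.000432 W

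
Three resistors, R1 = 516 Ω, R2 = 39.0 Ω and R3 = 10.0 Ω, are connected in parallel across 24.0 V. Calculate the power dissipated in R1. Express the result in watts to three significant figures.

1.12 W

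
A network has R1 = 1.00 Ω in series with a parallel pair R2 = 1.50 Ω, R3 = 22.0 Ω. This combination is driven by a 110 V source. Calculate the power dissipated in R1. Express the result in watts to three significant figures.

Replace R2 and R3 with their parallel equivalent so the circuit becomes R1 in series with R_p.
R_p = (1.50×22.0)/(1.50+22.0) = 1.404 Ω
R_total = 1.00 + 1.404 = 2.404 Ω
I = V / R_total = 110 / 2.404 = 45.75 A
All the current flows through R1; use P = I²R.
P_R1 = (45.75)² × 1.00 = 2093 W

2090 W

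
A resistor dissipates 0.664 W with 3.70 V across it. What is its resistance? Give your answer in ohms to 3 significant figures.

The two known quantities fix the third via R = V² / P.
R = (3.70)² / 0.664 = 20.62 Ω

20.6 Ω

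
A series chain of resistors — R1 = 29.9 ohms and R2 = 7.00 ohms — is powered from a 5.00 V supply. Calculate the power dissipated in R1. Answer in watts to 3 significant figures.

The current is common to all series resistors; compute it, then apply P = I²R for the target.
R_total = 29.9 + 7.00 = 36.90 Ω
I = V / R_total = 5.00 / 36.90 = 0.1355 A
P_R1 = I² × R1 = (0.1355)² × 29.9 = 0.5490 W

0.549 W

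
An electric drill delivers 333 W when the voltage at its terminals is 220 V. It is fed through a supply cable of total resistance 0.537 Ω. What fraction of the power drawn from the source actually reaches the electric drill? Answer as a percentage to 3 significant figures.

I = P / V = 333 / 220 = 1.514 A through the supply cable.
P_line = I² R_line = (1.514)² × 0.537 = 1.230 W
P_source = P_load + P_line = 333.0 + 1.230 = 334.2 W
η = P_load / P_source = 333.0 / 334.2 = 0.9963

99.6 %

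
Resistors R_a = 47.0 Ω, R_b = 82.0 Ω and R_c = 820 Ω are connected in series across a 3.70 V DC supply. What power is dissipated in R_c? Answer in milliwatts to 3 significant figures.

12.5 mW

Since the resistors are in series they all carry the loop current I = V/R_total; the power in any one is I²R.
R_total = 47.0 + 82.0 + 820 = 949.0 Ω
I = V / R_total = 3.70 / 949.0 = 0.003899 A
P_R_c = I² × R_c = (0.003899)² × 820 = 0.01246 W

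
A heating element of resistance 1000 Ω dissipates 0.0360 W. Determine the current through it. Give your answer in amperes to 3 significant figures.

0.00600 A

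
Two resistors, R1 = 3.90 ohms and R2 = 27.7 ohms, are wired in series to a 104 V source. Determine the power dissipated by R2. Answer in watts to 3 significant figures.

In a series string the same current flows through every resistor — find that current, then P = I²R for the one we want.
R_total = 3.90 + 27.7 = 31.60 Ω
I = V / R_total = 104 / 31.60 = 3.291 A
P_R2 = I² × R2 = (3.291)² × 27.7 = 300.0 W

300 W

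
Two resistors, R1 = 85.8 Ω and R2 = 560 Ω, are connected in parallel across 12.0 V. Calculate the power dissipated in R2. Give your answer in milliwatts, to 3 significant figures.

257 mW

R2 sits directly across the source, so P = V²/R with V = 12.0 V.
P_R2 = V² / R2 = (12.0)² / 560 Ω = 0.2571 W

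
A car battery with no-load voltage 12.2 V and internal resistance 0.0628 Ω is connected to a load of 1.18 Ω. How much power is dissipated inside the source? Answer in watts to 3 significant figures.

The source's internal resistance is just another series element carrying I; its dissipation is I²r.
I = ε / (r + R) = 12.2 / (0.0628 + 1.18) = 9.817 A
P_int = I² r = (9.817)² × 0.0628 = 6.052 W

6.05 W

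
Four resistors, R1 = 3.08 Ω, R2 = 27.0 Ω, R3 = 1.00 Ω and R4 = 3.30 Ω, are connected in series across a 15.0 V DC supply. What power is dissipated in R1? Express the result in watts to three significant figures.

Since the resistors are in series they all carry the loop current I = V/R_total; the power in any one is I²R.
R_total = 3.08 + 27.0 + 1.00 + 3.30 = 34.38 Ω
I = V / R_total = 15.0 / 34.38 = 0.4363 A
P_R1 = I² × R1 = (0.4363)² × 3.08 = 0.5863 W

0.586 W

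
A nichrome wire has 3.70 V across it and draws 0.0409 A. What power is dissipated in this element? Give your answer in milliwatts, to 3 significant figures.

151 mW

With V and I both given, power follows immediately from P = V I.
P = 3.70 V × 0.04090 A = 0.1513 W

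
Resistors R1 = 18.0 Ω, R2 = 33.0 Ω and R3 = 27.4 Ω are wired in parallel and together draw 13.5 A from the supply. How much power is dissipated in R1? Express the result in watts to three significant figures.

The branches share the same voltage, but only the total current is given — find V from the equivalent resistance first.
1/R_eq = 1/18.0 + 1/33.0 + 1/27.4 ⇒ R_eq = 8.173 Ω
V = I_total × R_eq = 13.50 × 8.173 = 110.3 V
P_R1 = V² / R1 = (110.3)² / 18.0 = 676.3 W

676 W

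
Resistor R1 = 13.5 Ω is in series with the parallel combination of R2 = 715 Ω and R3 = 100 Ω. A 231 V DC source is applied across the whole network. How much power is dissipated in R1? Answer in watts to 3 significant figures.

Reduce the parallel pair to R_p first; the network is then a simple series string.
R_p = (715×100)/(715+100) = 87.73 Ω
R_total = 13.5 + 87.73 = 101.2 Ω
I = V / R_total = 231 / 101.2 = 2.282 A
R1 is in the main series path, so its power is I²R1.
P_R1 = (2.282)² × 13.5 = 70.30 W

70.3 W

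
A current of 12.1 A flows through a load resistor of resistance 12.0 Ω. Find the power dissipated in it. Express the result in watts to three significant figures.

1760 W

Current and resistance are given, so P = I²R is the direct form.
P = (12.10 A)² × 12.0 Ω = 1757 W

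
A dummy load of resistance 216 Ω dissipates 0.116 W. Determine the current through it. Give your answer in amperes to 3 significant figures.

0.0232 A

From P = V I = I²R = V²/R, with the two given quantities we get I = √(P / R).
I = √(0.116 / 216) = 0.02317 A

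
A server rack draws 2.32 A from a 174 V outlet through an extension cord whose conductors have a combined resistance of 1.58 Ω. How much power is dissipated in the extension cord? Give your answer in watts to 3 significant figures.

Only the current and the line resistance are needed for the I²R loss.
The extension cord carries the full 2.32 A.
P_line = I² R_line = (2.320)² × 1.58 = 8.504 W

8.50 W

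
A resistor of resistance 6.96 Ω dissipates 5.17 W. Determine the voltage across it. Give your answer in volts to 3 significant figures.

6.00 V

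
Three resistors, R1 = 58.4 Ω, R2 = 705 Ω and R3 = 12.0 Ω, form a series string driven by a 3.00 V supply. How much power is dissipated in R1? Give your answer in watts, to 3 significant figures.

0.000874 W

In a series string the same current flows through every resistor — find that current, then P = I²R for the one we want.
R_total = 58.4 + 705 + 12.0 = 775.4 Ω
I = V / R_total = 3.00 / 775.4 = 0.003869 A
P_R1 = I² × R1 = (0.003869)² × 58.4 = 0.0008742 W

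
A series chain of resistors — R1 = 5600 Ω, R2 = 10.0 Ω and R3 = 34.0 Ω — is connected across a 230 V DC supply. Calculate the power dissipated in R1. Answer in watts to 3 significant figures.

Every series element carries the same I. Get I from the total resistance, then P = I² × R1.
R_total = 5600 + 10.0 + 34.0 = 5644 Ω
I = V / R_total = 230 / 5644 = 0.04075 A
P_R1 = I² × R1 = (0.04075)² × 5600 = 9.300 W

9.30 W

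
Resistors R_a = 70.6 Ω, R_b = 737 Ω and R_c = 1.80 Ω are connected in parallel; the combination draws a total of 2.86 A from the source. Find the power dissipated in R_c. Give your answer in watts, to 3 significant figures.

Only the total current is stated, so first find the parallel equivalent to get the voltage across the combination.
1/R_eq = 1/70.6 + 1/737 + 1/1.80 ⇒ R_eq = 1.751 Ω
V = I_total × R_eq = 2.860 × 1.751 = 5.008 V
P_R_c = V² / R_c = (5.008)² / 1.80 = 13.93 W

13.9 W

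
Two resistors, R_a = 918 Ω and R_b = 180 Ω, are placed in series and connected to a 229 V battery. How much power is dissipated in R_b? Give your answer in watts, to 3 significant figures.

Every series element carries the same I. Get I from the total resistance, then P = I² × R_b.
R_total = 918 + 180 = 1098 Ω
I = V / R_total = 229 / 1098 = 0.2086 A
P_R_b = I² × R_b = (0.2086)² × 180 = 7.830 W

7.83 W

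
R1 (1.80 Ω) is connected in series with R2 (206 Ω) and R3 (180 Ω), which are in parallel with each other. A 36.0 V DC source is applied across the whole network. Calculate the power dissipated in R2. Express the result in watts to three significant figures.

Replace R2 and R3 with their parallel equivalent so the circuit becomes R1 in series with R_p.
R_p = (206×180)/(206+180) = 96.06 Ω
R_total = 1.80 + 96.06 = 97.86 Ω
I = V / R_total = 36.0 / 97.86 = 0.3679 A
Voltage across the parallel pair: V_p = I × R_p = 0.3679 × 96.06 = 35.34 V
R2 is across V_p, so use P = V²/R for that branch.
P_R2 = (35.34)² / 206 = 6.062 W

6.06 W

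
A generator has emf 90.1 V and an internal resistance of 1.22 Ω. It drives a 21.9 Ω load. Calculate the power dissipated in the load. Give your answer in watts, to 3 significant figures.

333 W

With r and R in series, I = ε/(r+R); the load dissipates I²R.
I = ε / (r + R) = 90.1 / (1.22 + 21.9) = 3.897 A
P_load = I² R = (3.897)² × 21.9 = 332.6 W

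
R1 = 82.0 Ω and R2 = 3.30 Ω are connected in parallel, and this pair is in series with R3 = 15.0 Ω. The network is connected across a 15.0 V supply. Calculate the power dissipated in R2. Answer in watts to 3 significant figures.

2.08 W

Combine R1 and R2 into their parallel equivalent first, reducing the network to two series resistors.
R_p = (82.0×3.30)/(82.0+3.30) = 3.172 Ω
R_total = R_p + 15.0 = 3.172 + 15.0 = 18.17 Ω
I = V / R_total = 15.0 / 18.17 = 0.8254 A
Voltage across the parallel pair: V_p = I × R_p = 0.8254 × 3.172 = 2.619 V
R2 sits across V_p; its power is V_p²/R.
P_R2 = (2.619)² / 3.30 = 2.078 W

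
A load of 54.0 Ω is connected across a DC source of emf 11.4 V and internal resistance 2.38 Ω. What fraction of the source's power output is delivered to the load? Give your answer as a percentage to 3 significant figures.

The source delivers εI, of which I²R reaches the load and I²r is lost; since I is common, η = R/(R+r).
η = R / (R + r) = 54.0 / (54.0 + 2.38) = 0.9578

95.8 %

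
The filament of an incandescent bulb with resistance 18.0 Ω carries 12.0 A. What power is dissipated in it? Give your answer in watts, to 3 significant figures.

2590 W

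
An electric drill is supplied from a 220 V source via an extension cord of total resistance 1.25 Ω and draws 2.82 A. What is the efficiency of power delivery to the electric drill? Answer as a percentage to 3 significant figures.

The extension cord carries the full 2.82 A.
P_line = I² R_line = (2.820)² × 1.25 = 9.940 W
P_source = V I = 220 × 2.820 = 620.4 W; P_load = 610.5 W
η = P_load / P_source = 610.5 / 620.4 = 0.9840

98.4 %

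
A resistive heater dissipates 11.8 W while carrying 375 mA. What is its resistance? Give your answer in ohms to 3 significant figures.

83.9 Ω

Inverting the appropriate power form: R = P / I².
R = 11.8 / (0.3750)² = 83.91 Ω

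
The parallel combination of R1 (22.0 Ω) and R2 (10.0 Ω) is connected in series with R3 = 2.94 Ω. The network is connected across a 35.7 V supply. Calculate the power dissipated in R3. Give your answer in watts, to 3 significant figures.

38.9 W

First find R_p for the parallel pair, then treat R_p + R3 as a series loop.
R_p = (22.0×10.0)/(22.0+10.0) = 6.875 Ω
R_total = R_p + 2.94 = 6.875 + 2.94 = 9.815 Ω
I = V / R_total = 35.7 / 9.815 = 3.637 A
All the supply current flows through R3; use P = I²R3.
P_R3 = (3.637)² × 2.94 = 38.90 W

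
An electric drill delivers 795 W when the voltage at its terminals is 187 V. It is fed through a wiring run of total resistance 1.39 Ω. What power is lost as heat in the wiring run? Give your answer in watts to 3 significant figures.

The wiring run and load are in series, so the same current flows in both; the loss is I²R_line.
I = P / V = 795 / 187 = 4.251 A through the wiring run.
P_line = I² R_line = (4.251)² × 1.39 = 25.12 W

25.1 W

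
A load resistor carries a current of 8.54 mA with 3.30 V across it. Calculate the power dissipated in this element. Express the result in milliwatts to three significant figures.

Since both terminal voltage and current are stated, P = V I gives the power in one step.
P = 3.30 V × 0.008540 A = 0.02818 W

28.2 mW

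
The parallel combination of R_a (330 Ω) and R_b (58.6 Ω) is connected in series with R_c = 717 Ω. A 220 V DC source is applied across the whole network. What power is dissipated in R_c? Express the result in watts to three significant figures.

59.0 W

Collapse the R_a‖R_b pair into one equivalent R_p; then R_p and R_c form a series string.
R_p = (330×58.6)/(330+58.6) = 49.76 Ω
R_total = R_p + 717 = 49.76 + 717 = 766.8 Ω
I = V / R_total = 220 / 766.8 = 0.2869 A
R_c carries the full series current, so P = I²R.
P_R_c = (0.2869)² × 717 = 59.03 W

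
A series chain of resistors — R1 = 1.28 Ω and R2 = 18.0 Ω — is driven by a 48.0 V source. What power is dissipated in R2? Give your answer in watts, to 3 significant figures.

Since the resistors are in series they all carry the loop current I = V/R_total; the power in any one is I²R.
R_total = 1.28 + 18.0 = 19.28 Ω
I = V / R_total = 48.0 / 19.28 = 2.490 A
P_R2 = I² × R2 = (2.490)² × 18.0 = 111.6 W

112 W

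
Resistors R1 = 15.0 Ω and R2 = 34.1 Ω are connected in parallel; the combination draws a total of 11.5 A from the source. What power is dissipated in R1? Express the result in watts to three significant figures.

The branches share the same voltage, but only the total current is given — find V from the equivalent resistance first.
1/R_eq = 1/15.0 + 1/34.1 ⇒ R_eq = 10.42 Ω
V = I_total × R_eq = 11.50 × 10.42 = 119.8 V
P_R1 = V² / R1 = (119.8)² / 15.0 = 956.8 W

957 W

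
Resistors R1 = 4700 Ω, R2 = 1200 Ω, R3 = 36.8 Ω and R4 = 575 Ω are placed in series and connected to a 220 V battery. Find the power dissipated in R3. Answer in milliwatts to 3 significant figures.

42.0 mW

Since the resistors are in series they all carry the loop current I = V/R_total; the power in any one is I²R.
R_total = 4700 + 1200 + 36.8 + 575 = 6512 Ω
I = V / R_total = 220 / 6512 = 0.03378 A
P_R3 = I² × R3 = (0.03378)² × 36.8 = 0.04200 W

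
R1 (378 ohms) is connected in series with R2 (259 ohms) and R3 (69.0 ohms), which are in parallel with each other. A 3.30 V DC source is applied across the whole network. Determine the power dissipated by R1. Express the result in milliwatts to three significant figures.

Collapse R2‖R3 to a single equivalent, reducing the network to two series elements.
R_p = (259×69.0)/(259+69.0) = 54.48 Ω
R_total = 378 + 54.48 = 432.5 Ω
I = V / R_total = 3.30 / 432.5 = 0.007630 A
All the current flows through R1; use P = I²R.
P_R1 = (0.007630)² × 378 = 0.02201 W

22.0 mW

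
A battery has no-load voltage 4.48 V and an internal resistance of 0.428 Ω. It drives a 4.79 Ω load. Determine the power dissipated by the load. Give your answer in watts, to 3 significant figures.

3.53 W

Load and internal resistance form a series loop — compute the loop current, then the load power via I²R.
I = ε / (r + R) = 4.48 / (0.428 + 4.79) = 0.8586 A
P_load = I² R = (0.8586)² × 4.79 = 3.531 W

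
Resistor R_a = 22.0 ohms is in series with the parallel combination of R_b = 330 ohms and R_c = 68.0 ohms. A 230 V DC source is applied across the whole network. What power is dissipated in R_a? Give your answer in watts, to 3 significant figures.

189 W

Reduce the parallel pair to R_p first; the network is then a simple series string.
R_p = (330×68.0)/(330+68.0) = 56.38 Ω
R_total = 22.0 + 56.38 = 78.38 Ω
I = V / R_total = 230 / 78.38 = 2.934 A
All the current flows through R_a; use P = I²R.
P_R_a = (2.934)² × 22.0 = 189.4 W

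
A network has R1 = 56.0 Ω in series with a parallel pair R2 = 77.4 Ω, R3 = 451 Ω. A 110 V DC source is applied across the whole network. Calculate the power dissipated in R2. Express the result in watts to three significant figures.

First combine the parallel branches into one equivalent R_p, then R1 + R_p is a series pair.
R_p = (77.4×451)/(77.4+451) = 66.06 Ω
R_total = 56.0 + 66.06 = 122.1 Ω
I = V / R_total = 110 / 122.1 = 0.9012 A
Voltage across the parallel pair: V_p = I × R_p = 0.9012 × 66.06 = 59.53 V
R2 sees V_p directly, so P = V_p² / R2.
P_R2 = (59.53)² / 77.4 = 45.79 W

45.8 W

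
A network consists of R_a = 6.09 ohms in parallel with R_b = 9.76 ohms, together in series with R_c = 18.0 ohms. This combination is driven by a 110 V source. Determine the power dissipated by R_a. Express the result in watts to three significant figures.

59.1 W

Combine R_a and R_b into their parallel equivalent first, reducing the network to two series resistors.
R_p = (6.09×9.76)/(6.09+9.76) = 3.750 Ω
R_total = R_p + 18.0 = 3.750 + 18.0 = 21.75 Ω
I = V / R_total = 110 / 21.75 = 5.057 A
Voltage across the parallel pair: V_p = I × R_p = 5.057 × 3.750 = 18.97 V
Use P = V²/R for R_a with V = V_p.
P_R_a = (18.97)² / 6.09 = 59.06 W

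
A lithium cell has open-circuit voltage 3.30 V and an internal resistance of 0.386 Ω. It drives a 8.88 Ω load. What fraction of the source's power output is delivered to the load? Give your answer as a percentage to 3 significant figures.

η = P_load/(P_load+P_int) = I²R/(I²R+I²r) = R/(R+r) — the I² cancels for series elements.
η = R / (R + r) = 8.88 / (8.88 + 0.386) = 0.9583

95.8 %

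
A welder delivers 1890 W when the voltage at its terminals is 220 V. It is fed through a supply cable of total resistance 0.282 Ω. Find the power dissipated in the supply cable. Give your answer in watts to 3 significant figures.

20.8 W

The supply cable is a series resistance carrying the load current; its dissipation is I²R_line.
I = P / V = 1890 / 220 = 8.591 A through the supply cable.
P_line = I² R_line = (8.591)² × 0.282 = 20.81 W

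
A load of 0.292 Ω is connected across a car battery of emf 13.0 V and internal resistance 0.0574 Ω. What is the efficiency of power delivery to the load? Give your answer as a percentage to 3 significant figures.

83.6 %

The source delivers εI, of which I²R reaches the load and I²r is lost; since I is common, η = R/(R+r).
η = R / (R + r) = 0.292 / (0.292 + 0.0574) = 0.8357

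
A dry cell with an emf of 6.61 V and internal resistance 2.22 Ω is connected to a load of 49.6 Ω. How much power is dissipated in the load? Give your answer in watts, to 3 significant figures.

Load and internal resistance form a series loop — compute the loop current, then the load power via I²R.
I = ε / (r + R) = 6.61 / (2.22 + 49.6) = 0.1276 A
P_load = I² R = (0.1276)² × 49.6 = 0.8070 W

0.807 W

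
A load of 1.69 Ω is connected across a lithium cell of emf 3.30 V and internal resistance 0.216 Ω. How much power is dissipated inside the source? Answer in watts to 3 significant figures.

0.647 W

The internal resistance carries the same current as the load; P_int = I²r.
I = ε / (r + R) = 3.30 / (0.216 + 1.69) = 1.731 A
P_int = I² r = (1.731)² × 0.216 = 0.6475 W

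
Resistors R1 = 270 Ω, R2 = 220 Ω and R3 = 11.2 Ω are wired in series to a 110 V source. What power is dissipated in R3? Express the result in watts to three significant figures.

The current is common to all series resistors; compute it, then apply P = I²R for the target.
R_total = 270 + 220 + 11.2 = 501.2 Ω
I = V / R_total = 110 / 501.2 = 0.2195 A
P_R3 = I² × R3 = (0.2195)² × 11.2 = 0.5395 W

0.539 W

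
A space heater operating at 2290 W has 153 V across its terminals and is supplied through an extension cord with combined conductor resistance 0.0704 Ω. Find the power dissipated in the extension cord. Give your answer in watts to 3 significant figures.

The extension cord and load are in series, so the same current flows in both; the loss is I²R_line.
I = P / V = 2290 / 153 = 14.97 A through the extension cord.
P_line = I² R_line = (14.97)² × 0.0704 = 15.77 W

15.8 W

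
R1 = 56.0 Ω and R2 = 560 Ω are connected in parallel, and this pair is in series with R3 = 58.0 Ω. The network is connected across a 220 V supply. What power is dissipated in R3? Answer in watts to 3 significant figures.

Collapse the R1‖R2 pair into one equivalent R_p; then R_p and R3 form a series string.
R_p = (56.0×560)/(56.0+560) = 50.91 Ω
R_total = R_p + 58.0 = 50.91 + 58.0 = 108.9 Ω
I = V / R_total = 220 / 108.9 = 2.020 A
R3 carries the full series current, so P = I²R.
P_R3 = (2.020)² × 58.0 = 236.7 W

237 W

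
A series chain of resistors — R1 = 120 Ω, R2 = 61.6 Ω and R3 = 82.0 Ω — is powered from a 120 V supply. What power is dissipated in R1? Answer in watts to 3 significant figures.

In a series string the same current flows through every resistor — find that current, then P = I²R for the one we want.
R_total = 120 + 61.6 + 82.0 = 263.6 Ω
I = V / R_total = 120 / 263.6 = 0.4552 A
P_R1 = I² × R1 = (0.4552)² × 120 = 24.87 W

24.9 W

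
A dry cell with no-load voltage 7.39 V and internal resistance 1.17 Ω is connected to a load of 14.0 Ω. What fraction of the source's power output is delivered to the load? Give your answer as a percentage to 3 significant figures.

The source delivers εI, of which I²R reaches the load and I²r is lost; since I is common, η = R/(R+r).
η = R / (R + r) = 14.0 / (14.0 + 1.17) = 0.9229

92.3 %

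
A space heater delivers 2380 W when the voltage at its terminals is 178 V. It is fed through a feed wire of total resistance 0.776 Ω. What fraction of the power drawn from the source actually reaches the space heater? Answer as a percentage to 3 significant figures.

I = P / V = 2380 / 178 = 13.37 A through the feed wire.
P_line = I² R_line = (13.37)² × 0.776 = 138.7 W
P_source = P_load + P_line = 2380 + 138.7 = 2519 W
η = P_load / P_source = 2380 / 2519 = 0.9449

94.5 %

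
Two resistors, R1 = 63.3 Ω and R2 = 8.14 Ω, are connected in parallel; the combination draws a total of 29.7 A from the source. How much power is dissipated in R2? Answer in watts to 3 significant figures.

Parallel branches share V, not I — compute V via R_eq, then use V²/R for the target branch.
1/R_eq = 1/63.3 + 1/8.14 ⇒ R_eq = 7.213 Ω
V = I_total × R_eq = 29.70 × 7.213 = 214.2 V
P_R2 = V² / R2 = (214.2)² / 8.14 = 5637 W

5640 W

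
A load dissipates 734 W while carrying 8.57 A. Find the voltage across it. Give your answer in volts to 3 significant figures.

The two known quantities fix the third via V = P / I.
V = 734 / 8.570 = 85.65 V

85.6 V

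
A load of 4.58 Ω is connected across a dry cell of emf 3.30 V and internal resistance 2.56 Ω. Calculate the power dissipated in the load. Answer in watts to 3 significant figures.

The internal resistance and the load are in series, so the same I flows through both; get I from ε/(r+R), then I²R for the load.
I = ε / (r + R) = 3.30 / (2.56 + 4.58) = 0.4622 A
P_load = I² R = (0.4622)² × 4.58 = 0.9784 W

0.978 W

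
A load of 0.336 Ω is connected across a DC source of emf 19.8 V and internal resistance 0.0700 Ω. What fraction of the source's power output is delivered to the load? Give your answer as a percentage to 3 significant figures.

82.8 %

Both r and R carry the same current, so the power split is just the resistance split: η = R/(R+r).
η = R / (R + r) = 0.336 / (0.336 + 0.0700) = 0.8276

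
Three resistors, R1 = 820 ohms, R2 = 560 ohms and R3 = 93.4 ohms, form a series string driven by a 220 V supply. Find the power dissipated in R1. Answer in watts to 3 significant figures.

18.3 W

Every series element carries the same I. Get I from the total resistance, then P = I² × R1.
R_total = 820 + 560 + 93.4 = 1473 Ω
I = V / R_total = 220 / 1473 = 0.1493 A
P_R1 = I² × R1 = (0.1493)² × 820 = 18.28 W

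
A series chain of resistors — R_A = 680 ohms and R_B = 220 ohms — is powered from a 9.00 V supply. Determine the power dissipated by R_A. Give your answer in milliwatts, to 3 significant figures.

The current is common to all series resistors; compute it, then apply P = I²R for the target.
R_total = 680 + 220 = 900.0 Ω
I = V / R_total = 9.00 / 900.0 = 0.01000 A
P_R_A = I² × R_A = (0.01000)² × 680 = 0.06800 W

68.0 mW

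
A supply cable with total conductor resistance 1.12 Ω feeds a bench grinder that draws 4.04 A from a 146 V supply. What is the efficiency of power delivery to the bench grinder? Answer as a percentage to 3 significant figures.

96.9 %

The supply cable carries the full 4.04 A.
P_line = I² R_line = (4.040)² × 1.12 = 18.28 W
P_source = V I = 146 × 4.040 = 589.8 W; P_load = 571.6 W
η = P_load / P_source = 571.6 / 589.8 = 0.9690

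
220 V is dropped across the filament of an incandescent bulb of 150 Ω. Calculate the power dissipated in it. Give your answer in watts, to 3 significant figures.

With V across and R both known, P = V²/R gives the dissipation directly.
P = (220 V)² / 150 Ω = 322.7 W

323 W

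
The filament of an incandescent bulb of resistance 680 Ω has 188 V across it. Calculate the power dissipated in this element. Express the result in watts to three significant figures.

52.0 W

We know the drop across the element and its resistance — P = V²/R, one step.
P = (188 V)² / 680 Ω = 51.98 W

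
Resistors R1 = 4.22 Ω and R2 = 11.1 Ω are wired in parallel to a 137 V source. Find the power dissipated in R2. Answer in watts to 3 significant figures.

Parallel branches share the same voltage; P = V²/R gives the branch power in one step.
P_R2 = V² / R2 = (137)² / 11.1 Ω = 1691 W

1690 W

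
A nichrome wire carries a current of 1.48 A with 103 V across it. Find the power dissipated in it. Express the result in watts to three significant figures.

152 W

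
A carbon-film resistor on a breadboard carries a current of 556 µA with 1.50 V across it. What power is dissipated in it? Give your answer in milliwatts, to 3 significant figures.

0.834 mW

Both the voltage across and the current through the element are known, so P = V I applies directly.
P = 1.50 V × 0.0005560 A = 0.0008340 W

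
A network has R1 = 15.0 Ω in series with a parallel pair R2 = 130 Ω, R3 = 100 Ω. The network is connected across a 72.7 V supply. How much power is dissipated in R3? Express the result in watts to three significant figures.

33.0 W

First combine the parallel branches into one equivalent R_p, then R1 + R_p is a series pair.
R_p = (130×100)/(130+100) = 56.52 Ω
R_total = 15.0 + 56.52 = 71.52 Ω
I = V / R_total = 72.7 / 71.52 = 1.016 A
Voltage across the parallel pair: V_p = I × R_p = 1.016 × 56.52 = 57.45 V
R3 is across V_p, so use P = V²/R for that branch.
P_R3 = (57.45)² / 100 = 33.01 W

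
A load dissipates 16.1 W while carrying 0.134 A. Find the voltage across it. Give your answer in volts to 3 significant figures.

120 V

From P = V I = I²R = V²/R, with the two given quantities we get V = P / I.
V = 16.1 / 0.1340 = 120.1 V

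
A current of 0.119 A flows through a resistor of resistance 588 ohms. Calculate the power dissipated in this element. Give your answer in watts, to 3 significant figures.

Current and resistance are given, so P = I²R is the direct form.
P = (0.1190 A)² × 588 Ω = 8.327 W

8.33 W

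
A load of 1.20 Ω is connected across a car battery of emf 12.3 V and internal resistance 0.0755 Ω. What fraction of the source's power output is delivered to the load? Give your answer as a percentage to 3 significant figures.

94.1 %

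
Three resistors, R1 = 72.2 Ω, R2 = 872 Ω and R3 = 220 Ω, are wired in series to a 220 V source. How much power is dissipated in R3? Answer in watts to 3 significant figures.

Series elements share the same current, so find I first, then use P = I²R.
R_total = 72.2 + 872 + 220 = 1164 Ω
I = V / R_total = 220 / 1164 = 0.1890 A
P_R3 = I² × R3 = (0.1890)² × 220 = 7.856 W

7.86 W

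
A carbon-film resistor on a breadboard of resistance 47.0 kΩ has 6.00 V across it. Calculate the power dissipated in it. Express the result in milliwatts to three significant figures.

With V across and R both known, P = V²/R gives the dissipation directly.
P = (6.00 V)² / 47000 Ω = 0.0007660 W

0.766 mW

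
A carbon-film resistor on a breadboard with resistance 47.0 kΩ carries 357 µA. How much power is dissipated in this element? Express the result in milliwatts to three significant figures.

With I and R stated, P = I²R applies in one step.
P = (0.0003570 A)² × 47000 Ω = 0.005990 W

5.99 mW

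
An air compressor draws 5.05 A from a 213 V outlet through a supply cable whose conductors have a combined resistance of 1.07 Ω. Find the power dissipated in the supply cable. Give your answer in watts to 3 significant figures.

27.3 W

The supply cable is a series resistance carrying the load current; its dissipation is I²R_line.
The supply cable carries the full 5.05 A.
P_line = I² R_line = (5.050)² × 1.07 = 27.29 W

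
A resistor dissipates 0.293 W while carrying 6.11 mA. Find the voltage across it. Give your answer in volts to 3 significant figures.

48.0 V

From P = V I = I²R = V²/R, with the two given quantities we get V = P / I.
V = 0.293 / 0.006110 = 47.95 V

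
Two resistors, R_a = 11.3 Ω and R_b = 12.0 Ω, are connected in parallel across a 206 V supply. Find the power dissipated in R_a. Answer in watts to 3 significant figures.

3760 W

The supply voltage appears across each parallel branch — just use P = V²/R_a.
P_R_a = V² / R_a = (206)² / 11.3 Ω = 3755 W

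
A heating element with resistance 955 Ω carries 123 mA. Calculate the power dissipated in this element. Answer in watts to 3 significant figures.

14.4 W

The current through and the resistance of the element are both given; use P = I²R.
P = (0.1230 A)² × 955 Ω = 14.45 W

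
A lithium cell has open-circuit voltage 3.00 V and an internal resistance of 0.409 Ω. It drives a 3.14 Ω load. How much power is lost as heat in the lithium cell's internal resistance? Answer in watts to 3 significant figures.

The internal resistance carries the same current as the load; P_int = I²r.
I = ε / (r + R) = 3.00 / (0.409 + 3.14) = 0.8453 A
P_int = I² r = (0.8453)² × 0.409 = 0.2922 W

0.292 W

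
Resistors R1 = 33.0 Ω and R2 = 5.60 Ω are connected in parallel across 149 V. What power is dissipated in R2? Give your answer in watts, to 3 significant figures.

3960 W

R2 sits directly across the source, so P = V²/R with V = 149 V.
P_R2 = V² / R2 = (149)² / 5.60 Ω = 3964 W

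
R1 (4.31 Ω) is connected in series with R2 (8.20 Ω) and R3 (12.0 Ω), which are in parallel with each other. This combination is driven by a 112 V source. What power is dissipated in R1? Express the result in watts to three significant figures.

641 W

Collapse R2‖R3 to a single equivalent, reducing the network to two series elements.
R_p = (8.20×12.0)/(8.20+12.0) = 4.871 Ω
R_total = 4.31 + 4.871 = 9.181 Ω
I = V / R_total = 112 / 9.181 = 12.20 A
R1 is in the main series path, so its power is I²R1.
P_R1 = (12.20)² × 4.31 = 641.4 W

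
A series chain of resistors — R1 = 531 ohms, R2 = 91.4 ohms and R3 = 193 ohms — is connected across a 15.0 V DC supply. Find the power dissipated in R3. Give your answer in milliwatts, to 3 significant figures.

Series elements share the same current, so find I first, then use P = I²R.
R_total = 531 + 91.4 + 193 = 815.4 Ω
I = V / R_total = 15.0 / 815.4 = 0.01840 A
P_R3 = I² × R3 = (0.01840)² × 193 = 0.06531 W

65.3 mW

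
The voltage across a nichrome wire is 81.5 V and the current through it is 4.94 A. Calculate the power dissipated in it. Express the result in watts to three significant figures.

403 W

With V and I both given, power follows immediately from P = V I.
P = 81.5 V × 4.940 A = 402.6 W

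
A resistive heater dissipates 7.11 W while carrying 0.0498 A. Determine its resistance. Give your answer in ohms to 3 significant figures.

Inverting the appropriate power form: R = P / I².
R = 7.11 / (0.04980)² = 2867 Ω

2870 Ω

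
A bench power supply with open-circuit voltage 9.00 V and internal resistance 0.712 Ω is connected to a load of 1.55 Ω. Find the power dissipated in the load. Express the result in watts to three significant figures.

24.5 W

Load and internal resistance form a series loop — compute the loop current, then the load power via I²R.
I = ε / (r + R) = 9.00 / (0.712 + 1.55) = 3.979 A
P_load = I² R = (3.979)² × 1.55 = 24.54 W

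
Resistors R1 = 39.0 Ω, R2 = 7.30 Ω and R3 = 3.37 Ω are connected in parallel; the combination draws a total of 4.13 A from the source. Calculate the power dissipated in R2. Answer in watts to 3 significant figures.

The branches share the same voltage, but only the total current is given — find V from the equivalent resistance first.
1/R_eq = 1/39.0 + 1/7.30 + 1/3.37 ⇒ R_eq = 2.177 Ω
V = I_total × R_eq = 4.130 × 2.177 = 8.991 V
P_R2 = V² / R2 = (8.991)² / 7.30 = 11.07 W

11.1 W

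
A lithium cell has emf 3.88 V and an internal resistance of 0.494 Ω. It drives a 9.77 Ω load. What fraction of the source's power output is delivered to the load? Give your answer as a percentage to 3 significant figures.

95.2 %

η = P_load/(P_load+P_int) = I²R/(I²R+I²r) = R/(R+r) — the I² cancels for series elements.
η = R / (R + r) = 9.77 / (9.77 + 0.494) = 0.9519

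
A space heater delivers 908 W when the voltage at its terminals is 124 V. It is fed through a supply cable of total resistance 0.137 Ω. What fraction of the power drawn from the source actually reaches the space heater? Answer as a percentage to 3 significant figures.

99.2 %

I = P / V = 908 / 124 = 7.323 A through the supply cable.
P_line = I² R_line = (7.323)² × 0.137 = 7.346 W
P_source = P_load + P_line = 908.0 + 7.346 = 915.3 W
η = P_load / P_source = 908.0 / 915.3 = 0.9920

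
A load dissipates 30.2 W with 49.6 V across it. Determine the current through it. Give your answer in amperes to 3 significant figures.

The two known quantities fix the third via I = P / V.
I = 30.2 / 49.6 = 0.6089 A

0.609 A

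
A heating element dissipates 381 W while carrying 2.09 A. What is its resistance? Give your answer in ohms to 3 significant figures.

Inverting the appropriate power form: R = P / I².
R = 381 / (2.090)² = 87.22 Ω

87.2 Ω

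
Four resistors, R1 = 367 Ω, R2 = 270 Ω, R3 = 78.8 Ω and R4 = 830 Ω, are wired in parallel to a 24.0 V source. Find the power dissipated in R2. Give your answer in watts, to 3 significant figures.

Parallel branches share the same voltage; P = V²/R gives the branch power in one step.
P_R2 = V² / R2 = (24.0)² / 270 Ω = 2.133 W

2.13 W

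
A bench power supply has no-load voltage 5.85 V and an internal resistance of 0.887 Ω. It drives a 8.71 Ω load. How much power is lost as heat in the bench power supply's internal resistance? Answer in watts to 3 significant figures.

The internal resistance carries the same current as the load; P_int = I²r.
I = ε / (r + R) = 5.85 / (0.887 + 8.71) = 0.6096 A
P_int = I² r = (0.6096)² × 0.887 = 0.3296 W

0.330 W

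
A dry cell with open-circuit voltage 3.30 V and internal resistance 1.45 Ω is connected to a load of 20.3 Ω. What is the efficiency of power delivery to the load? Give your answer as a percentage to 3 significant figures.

93.3 %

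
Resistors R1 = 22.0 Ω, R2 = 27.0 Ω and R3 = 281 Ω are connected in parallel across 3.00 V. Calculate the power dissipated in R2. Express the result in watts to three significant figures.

0.333 W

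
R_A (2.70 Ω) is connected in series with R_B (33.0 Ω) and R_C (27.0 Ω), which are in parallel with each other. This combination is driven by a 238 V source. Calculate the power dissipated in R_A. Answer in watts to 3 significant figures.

497 W

Reduce the parallel pair to R_p first; the network is then a simple series string.
R_p = (33.0×27.0)/(33.0+27.0) = 14.85 Ω
R_total = 2.70 + 14.85 = 17.55 Ω
I = V / R_total = 238 / 17.55 = 13.56 A
All the current flows through R_A; use P = I²R.
P_R_A = (13.56)² × 2.70 = 496.6 W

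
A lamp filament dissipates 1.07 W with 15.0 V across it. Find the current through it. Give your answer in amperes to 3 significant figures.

Rearranging the power relation for the two known quantities gives I = P / V.
I = 1.07 / 15.0 = 0.07133 A

0.0713 A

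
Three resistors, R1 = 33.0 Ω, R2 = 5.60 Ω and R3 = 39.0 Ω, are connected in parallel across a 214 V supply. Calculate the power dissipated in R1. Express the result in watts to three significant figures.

1390 W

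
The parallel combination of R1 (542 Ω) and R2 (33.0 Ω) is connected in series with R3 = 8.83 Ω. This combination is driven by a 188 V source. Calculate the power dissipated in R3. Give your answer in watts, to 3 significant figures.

Combine R1 and R2 into their parallel equivalent first, reducing the network to two series resistors.
R_p = (542×33.0)/(542+33.0) = 31.11 Ω
R_total = R_p + 8.83 = 31.11 + 8.83 = 39.94 Ω
I = V / R_total = 188 / 39.94 = 4.708 A
R3 carries the full series current, so P = I²R.
P_R3 = (4.708)² × 8.83 = 195.7 W

196 W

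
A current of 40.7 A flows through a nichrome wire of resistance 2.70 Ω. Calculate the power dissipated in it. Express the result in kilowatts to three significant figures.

The current through and the resistance of the element are both given; use P = I²R.
P = (40.70 A)² × 2.70 Ω = 4473 W

4.47 kW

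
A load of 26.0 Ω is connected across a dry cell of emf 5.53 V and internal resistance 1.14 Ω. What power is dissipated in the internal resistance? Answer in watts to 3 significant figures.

r is in series with the load, so it carries the full circuit current — the loss in it is I²r.
I = ε / (r + R) = 5.53 / (1.14 + 26.0) = 0.2038 A
P_int = I² r = (0.2038)² × 1.14 = 0.04733 W

0.0473 W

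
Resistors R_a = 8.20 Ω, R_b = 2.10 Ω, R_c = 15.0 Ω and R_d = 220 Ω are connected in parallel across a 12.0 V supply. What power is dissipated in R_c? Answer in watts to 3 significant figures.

Every branch has 12.0 V across it, so for R_c the power is simply V²/R.
P_R_c = V² / R_c = (12.0)² / 15.0 Ω = 9.600 W

9.60 W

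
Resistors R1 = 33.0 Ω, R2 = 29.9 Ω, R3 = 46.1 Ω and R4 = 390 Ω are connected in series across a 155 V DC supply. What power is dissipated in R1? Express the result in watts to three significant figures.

3.18 W

Every series element carries the same I. Get I from the total resistance, then P = I² × R1.
R_total = 33.0 + 29.9 + 46.1 + 390 = 499.0 Ω
I = V / R_total = 155 / 499.0 = 0.3106 A
P_R1 = I² × R1 = (0.3106)² × 33.0 = 3.184 W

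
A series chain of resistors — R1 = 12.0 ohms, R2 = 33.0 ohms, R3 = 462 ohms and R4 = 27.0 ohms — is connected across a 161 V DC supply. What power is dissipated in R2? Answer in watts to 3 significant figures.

Every series element carries the same I. Get I from the total resistance, then P = I² × R2.
R_total = 12.0 + 33.0 + 462 + 27.0 = 534.0 Ω
I = V / R_total = 161 / 534.0 = 0.3015 A
P_R2 = I² × R2 = (0.3015)² × 33.0 = 3.000 W

3.00 W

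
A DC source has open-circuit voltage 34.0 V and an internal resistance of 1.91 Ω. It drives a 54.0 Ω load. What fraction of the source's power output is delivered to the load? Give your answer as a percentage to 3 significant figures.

Efficiency is P_load / P_total. With a series r and R sharing the same I, P = I²R for each, so η = R/(R+r).
η = R / (R + r) = 54.0 / (54.0 + 1.91) = 0.9658

96.6 %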